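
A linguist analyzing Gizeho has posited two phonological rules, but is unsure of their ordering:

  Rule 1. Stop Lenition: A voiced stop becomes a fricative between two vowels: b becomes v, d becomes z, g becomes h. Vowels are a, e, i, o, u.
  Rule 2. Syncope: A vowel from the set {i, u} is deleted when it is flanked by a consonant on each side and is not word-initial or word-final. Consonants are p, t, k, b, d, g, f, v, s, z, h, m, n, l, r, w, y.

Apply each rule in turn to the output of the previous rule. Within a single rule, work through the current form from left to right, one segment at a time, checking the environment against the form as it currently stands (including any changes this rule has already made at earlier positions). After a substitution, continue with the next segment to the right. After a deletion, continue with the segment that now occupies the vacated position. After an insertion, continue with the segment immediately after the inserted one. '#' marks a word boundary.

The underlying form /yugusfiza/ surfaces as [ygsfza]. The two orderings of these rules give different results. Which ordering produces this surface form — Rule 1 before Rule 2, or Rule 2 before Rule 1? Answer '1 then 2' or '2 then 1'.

2 then 1

Order 1 then 2:
  1 Stop Lenition: [yugusfiza] → [yuhusfiza]
  2 Syncope: [yuhusfiza] → [yhsfza]
  result: [yhsfza]
Order 2 then 1:
  2 Syncope: [yugusfiza] → [ygsfza]
  1 Stop Lenition: no change — [ygsfza]
  result: [ygsfza]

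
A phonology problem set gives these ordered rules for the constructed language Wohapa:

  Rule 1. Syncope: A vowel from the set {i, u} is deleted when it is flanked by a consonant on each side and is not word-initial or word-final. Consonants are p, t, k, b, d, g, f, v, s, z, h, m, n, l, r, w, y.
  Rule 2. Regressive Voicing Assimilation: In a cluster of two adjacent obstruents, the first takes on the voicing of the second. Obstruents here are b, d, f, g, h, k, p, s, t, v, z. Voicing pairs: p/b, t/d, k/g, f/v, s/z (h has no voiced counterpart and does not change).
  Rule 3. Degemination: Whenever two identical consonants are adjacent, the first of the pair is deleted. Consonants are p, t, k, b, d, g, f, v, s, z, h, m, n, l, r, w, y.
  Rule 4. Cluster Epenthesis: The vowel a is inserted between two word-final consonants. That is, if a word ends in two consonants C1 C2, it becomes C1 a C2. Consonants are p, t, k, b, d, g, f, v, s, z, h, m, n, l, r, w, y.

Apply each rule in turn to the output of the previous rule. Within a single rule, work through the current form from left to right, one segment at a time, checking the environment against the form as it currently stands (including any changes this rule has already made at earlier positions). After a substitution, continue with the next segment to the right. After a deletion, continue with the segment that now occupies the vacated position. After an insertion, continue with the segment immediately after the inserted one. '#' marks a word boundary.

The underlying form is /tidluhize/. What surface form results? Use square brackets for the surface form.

Rule 1 Syncope: [tidluhize] → [tdlhze]
Rule 2 Regressive Voicing Assimilation: [tdlhze] → [ddlhze]
Rule 3 Degemination: [ddlhze] → [dlhze]
Rule 4 Cluster Epenthesis: no change — [dlhze]

[dlhze]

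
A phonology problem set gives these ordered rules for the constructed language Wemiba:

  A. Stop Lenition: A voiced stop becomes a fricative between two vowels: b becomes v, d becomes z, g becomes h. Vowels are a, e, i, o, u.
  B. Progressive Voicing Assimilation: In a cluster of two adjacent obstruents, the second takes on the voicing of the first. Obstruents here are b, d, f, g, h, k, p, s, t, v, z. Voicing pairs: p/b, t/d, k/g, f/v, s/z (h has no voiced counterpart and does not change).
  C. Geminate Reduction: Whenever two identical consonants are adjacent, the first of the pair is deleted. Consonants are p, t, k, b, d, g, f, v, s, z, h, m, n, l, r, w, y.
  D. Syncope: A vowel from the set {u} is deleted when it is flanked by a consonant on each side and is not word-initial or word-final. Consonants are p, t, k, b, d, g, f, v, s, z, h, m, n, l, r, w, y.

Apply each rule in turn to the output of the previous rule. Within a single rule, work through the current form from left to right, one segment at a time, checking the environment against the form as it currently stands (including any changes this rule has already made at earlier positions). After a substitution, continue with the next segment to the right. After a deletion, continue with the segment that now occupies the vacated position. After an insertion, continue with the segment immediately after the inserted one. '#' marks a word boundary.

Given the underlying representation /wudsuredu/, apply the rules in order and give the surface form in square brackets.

[wdzrezu]

A Stop Lenition: [wudsuredu] → [wudsurezu]
B Progressive Voicing Assimilation: [wudsurezu] → [wudzurezu]
C Geminate Reduction: no change — [wudzurezu]
D Syncope: [wudzurezu] → [wdzrezu]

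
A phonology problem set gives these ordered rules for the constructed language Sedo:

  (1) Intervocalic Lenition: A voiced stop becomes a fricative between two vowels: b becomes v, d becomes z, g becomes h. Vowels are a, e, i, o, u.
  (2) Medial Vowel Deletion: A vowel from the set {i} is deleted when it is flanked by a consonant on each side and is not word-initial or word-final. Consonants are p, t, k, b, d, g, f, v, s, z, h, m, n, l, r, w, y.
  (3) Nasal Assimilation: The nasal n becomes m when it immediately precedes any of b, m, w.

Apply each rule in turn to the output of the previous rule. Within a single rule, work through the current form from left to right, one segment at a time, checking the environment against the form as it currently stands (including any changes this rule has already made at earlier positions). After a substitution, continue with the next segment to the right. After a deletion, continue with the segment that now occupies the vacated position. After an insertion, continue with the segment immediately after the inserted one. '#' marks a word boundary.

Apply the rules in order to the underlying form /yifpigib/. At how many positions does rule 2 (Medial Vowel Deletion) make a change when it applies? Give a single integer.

3

(1) Intervocalic Lenition: [yifpigib] → [yifpihib]
(2) Medial Vowel Deletion: [yifpihib] → [yfphb]
(3) Nasal Assimilation: no change — [yfphb]
Rule 2 changed 3 position(s).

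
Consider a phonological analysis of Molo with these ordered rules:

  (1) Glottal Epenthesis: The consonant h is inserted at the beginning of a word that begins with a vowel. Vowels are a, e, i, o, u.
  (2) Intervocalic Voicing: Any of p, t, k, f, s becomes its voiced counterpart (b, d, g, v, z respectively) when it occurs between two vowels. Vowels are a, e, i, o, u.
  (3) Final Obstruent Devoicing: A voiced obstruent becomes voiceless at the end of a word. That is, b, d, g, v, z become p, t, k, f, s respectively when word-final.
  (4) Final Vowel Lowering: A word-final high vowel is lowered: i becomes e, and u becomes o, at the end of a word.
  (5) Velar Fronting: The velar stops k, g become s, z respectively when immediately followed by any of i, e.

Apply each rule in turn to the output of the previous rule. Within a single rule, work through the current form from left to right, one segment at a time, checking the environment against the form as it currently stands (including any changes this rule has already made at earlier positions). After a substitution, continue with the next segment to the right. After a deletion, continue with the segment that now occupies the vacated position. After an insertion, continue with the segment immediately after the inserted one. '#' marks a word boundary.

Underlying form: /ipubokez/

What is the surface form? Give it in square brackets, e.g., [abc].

(1) Glottal Epenthesis: [ipubokez] → [hipubokez]
(2) Intervocalic Voicing: [hipubokez] → [hibubogez]
(3) Final Obstruent Devoicing: [hibubogez] → [hibuboges]
(4) Final Vowel Lowering: no change — [hibuboges]
(5) Velar Fronting: [hibuboges] → [hibubozes]

[hibubozes]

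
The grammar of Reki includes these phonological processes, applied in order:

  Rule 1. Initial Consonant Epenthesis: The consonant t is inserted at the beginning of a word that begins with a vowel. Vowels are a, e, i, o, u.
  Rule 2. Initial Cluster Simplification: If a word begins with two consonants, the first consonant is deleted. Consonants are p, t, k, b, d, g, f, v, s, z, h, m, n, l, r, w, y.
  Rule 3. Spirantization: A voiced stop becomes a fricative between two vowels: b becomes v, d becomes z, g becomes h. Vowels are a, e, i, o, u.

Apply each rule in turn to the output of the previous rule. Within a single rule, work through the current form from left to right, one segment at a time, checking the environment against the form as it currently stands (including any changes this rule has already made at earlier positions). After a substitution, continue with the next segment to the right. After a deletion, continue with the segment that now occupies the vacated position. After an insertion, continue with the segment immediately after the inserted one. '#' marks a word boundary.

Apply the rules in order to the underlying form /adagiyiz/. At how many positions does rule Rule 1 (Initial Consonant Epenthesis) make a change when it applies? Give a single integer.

1

Rule 1 Initial Consonant Epenthesis: [adagiyiz] → [tadagiyiz]
Rule 2 Initial Cluster Simplification: no change — [tadagiyiz]
Rule 3 Spirantization: [tadagiyiz] → [tazahiyiz]
Rule Rule 1 changed 1 position(s).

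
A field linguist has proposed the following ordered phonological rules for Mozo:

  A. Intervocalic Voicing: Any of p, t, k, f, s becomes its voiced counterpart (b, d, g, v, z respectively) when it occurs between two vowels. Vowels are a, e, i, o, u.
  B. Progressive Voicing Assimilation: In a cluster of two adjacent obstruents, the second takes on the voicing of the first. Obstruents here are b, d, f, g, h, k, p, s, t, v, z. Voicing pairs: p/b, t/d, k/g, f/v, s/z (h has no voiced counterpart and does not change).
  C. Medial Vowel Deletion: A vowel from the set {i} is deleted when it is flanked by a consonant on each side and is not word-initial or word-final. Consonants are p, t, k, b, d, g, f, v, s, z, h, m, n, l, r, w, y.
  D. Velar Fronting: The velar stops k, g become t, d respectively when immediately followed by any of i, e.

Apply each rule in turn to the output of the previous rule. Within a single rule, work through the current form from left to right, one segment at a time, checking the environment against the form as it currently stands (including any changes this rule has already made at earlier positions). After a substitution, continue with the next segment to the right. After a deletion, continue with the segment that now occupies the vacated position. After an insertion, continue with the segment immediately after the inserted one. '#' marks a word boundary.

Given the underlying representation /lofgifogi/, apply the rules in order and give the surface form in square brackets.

A Intervocalic Voicing: [lofgifogi] → [lofgivogi]
B Progressive Voicing Assimilation: [lofgivogi] → [lofkivogi]
C Medial Vowel Deletion: [lofkivogi] → [lofkvogi]
D Velar Fronting: [lofkvogi] → [lofkvodi]

[lofkvodi]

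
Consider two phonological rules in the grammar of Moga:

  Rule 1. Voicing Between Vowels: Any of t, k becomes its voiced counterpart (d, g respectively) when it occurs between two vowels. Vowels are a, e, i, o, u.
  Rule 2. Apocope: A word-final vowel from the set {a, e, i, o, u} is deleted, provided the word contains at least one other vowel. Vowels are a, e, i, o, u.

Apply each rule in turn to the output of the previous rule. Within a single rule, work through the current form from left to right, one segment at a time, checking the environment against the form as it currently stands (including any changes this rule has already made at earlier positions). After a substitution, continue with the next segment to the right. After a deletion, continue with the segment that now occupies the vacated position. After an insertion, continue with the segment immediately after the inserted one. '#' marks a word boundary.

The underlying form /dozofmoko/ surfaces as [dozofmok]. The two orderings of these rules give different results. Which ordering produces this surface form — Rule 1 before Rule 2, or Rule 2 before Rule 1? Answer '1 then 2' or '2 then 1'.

2 then 1

Order 1 then 2:
  1 Voicing Between Vowels: [dozofmoko] → [dozofmogo]
  2 Apocope: [dozofmogo] → [dozofmog]
  result: [dozofmog]
Order 2 then 1:
  2 Apocope: [dozofmoko] → [dozofmok]
  1 Voicing Between Vowels: no change — [dozofmok]
  result: [dozofmok]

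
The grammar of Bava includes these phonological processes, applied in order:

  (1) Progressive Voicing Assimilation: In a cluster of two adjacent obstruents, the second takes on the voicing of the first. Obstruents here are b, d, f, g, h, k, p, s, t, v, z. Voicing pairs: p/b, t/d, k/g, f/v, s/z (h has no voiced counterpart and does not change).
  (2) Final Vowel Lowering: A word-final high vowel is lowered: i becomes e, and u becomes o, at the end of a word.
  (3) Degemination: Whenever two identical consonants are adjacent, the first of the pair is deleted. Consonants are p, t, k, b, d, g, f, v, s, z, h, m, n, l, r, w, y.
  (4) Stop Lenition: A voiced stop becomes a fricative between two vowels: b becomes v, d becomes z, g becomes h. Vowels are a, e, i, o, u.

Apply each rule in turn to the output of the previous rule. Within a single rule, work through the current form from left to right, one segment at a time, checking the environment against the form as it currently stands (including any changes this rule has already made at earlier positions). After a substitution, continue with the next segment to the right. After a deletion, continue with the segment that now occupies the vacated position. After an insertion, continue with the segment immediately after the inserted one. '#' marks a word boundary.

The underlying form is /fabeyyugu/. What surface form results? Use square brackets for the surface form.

[faveyuho]

(1) Progressive Voicing Assimilation: no change — [fabeyyugu]
(2) Final Vowel Lowering: [fabeyyugu] → [fabeyyugo]
(3) Degemination: [fabeyyugo] → [fabeyugo]
(4) Stop Lenition: [fabeyugo] → [faveyuho]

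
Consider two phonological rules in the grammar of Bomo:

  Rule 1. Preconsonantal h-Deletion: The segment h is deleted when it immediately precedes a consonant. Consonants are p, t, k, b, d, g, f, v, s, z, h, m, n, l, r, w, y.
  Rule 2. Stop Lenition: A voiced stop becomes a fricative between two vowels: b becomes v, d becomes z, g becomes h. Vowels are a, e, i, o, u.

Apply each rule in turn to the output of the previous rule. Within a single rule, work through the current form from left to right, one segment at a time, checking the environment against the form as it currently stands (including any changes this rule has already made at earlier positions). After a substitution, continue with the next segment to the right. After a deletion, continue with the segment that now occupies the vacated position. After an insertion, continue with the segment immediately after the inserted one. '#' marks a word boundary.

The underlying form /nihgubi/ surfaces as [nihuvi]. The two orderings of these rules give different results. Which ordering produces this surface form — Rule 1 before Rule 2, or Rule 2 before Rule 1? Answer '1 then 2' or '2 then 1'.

1 then 2

Order 1 then 2:
  1 Preconsonantal h-Deletion: [nihgubi] → [nigubi]
  2 Stop Lenition: [nigubi] → [nihuvi]
  result: [nihuvi]
Order 2 then 1:
  2 Stop Lenition: [nihgubi] → [nihguvi]
  1 Preconsonantal h-Deletion: [nihguvi] → [niguvi]
  result: [niguvi]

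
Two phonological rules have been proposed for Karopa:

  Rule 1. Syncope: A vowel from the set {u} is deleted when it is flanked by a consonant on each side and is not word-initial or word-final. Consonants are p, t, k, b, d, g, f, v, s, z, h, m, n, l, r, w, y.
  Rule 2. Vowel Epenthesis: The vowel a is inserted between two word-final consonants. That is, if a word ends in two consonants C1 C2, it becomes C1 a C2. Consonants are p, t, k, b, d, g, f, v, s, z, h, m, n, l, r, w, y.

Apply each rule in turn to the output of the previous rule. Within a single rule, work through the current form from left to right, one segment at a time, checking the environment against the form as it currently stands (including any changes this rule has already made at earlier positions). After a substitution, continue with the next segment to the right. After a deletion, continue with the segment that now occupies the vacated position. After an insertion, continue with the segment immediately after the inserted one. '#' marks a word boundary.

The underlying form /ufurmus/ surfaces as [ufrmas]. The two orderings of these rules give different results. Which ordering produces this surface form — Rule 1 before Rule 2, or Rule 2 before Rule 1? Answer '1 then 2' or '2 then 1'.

1 then 2

Order 1 then 2:
  1 Syncope: [ufurmus] → [ufrms]
  2 Vowel Epenthesis: [ufrms] → [ufrmas]
  result: [ufrmas]
Order 2 then 1:
  2 Vowel Epenthesis: no change — [ufurmus]
  1 Syncope: [ufurmus] → [ufrms]
  result: [ufrms]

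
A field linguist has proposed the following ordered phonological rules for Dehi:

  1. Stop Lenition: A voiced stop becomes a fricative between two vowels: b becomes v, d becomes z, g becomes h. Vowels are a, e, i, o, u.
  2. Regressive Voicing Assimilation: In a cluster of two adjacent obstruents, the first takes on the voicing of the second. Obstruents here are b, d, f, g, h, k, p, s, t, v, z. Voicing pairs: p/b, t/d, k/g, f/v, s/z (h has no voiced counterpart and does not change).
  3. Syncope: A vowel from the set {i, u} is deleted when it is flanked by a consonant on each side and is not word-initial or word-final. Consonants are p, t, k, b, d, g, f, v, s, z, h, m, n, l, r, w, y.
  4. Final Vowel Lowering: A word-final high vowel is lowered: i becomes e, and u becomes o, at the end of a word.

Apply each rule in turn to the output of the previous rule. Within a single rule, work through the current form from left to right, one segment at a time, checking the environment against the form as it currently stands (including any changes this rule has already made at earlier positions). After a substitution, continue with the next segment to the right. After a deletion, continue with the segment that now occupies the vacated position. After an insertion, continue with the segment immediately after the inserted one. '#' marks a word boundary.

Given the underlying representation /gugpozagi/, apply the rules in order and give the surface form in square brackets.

1 Stop Lenition: [gugpozagi] → [gugpozahi]
2 Regressive Voicing Assimilation: [gugpozahi] → [gukpozahi]
3 Syncope: [gukpozahi] → [gkpozahi]
4 Final Vowel Lowering: [gkpozahi] → [gkpozahe]

[gkpozahe]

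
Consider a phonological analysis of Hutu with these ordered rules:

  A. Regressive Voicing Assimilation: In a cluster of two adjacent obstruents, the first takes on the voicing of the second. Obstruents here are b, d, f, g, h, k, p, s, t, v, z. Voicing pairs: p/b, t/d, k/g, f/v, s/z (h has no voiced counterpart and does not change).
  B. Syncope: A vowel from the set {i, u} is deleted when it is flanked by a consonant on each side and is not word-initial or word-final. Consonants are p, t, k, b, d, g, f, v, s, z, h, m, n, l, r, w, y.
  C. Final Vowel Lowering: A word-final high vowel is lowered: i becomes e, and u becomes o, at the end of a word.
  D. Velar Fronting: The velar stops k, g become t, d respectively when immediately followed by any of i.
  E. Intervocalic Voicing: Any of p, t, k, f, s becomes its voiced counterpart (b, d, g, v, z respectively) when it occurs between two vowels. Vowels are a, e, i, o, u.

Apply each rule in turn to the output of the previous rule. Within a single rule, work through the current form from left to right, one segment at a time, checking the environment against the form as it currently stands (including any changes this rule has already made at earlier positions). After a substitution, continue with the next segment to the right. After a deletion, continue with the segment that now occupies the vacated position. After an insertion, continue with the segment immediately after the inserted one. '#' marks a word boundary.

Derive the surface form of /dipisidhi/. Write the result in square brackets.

[dpsthe]

A Regressive Voicing Assimilation: [dipisidhi] → [dipisithi]
B Syncope: [dipisithi] → [dpsthi]
C Final Vowel Lowering: [dpsthi] → [dpsthe]
D Velar Fronting: no change — [dpsthe]
E Intervocalic Voicing: no change — [dpsthe]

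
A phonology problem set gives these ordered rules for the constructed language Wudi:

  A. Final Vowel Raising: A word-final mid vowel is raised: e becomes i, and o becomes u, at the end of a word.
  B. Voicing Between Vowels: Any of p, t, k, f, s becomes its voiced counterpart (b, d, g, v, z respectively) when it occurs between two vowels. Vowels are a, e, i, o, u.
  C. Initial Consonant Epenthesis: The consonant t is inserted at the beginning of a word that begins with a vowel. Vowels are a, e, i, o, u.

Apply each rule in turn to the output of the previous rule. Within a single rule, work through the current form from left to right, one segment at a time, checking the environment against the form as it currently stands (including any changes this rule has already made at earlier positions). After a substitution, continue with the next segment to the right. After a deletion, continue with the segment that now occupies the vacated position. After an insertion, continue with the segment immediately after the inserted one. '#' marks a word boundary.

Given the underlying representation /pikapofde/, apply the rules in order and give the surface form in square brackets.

A Final Vowel Raising: [pikapofde] → [pikapofdi]
B Voicing Between Vowels: [pikapofdi] → [pigabofdi]
C Initial Consonant Epenthesis: no change — [pigabofdi]

[pigabofdi]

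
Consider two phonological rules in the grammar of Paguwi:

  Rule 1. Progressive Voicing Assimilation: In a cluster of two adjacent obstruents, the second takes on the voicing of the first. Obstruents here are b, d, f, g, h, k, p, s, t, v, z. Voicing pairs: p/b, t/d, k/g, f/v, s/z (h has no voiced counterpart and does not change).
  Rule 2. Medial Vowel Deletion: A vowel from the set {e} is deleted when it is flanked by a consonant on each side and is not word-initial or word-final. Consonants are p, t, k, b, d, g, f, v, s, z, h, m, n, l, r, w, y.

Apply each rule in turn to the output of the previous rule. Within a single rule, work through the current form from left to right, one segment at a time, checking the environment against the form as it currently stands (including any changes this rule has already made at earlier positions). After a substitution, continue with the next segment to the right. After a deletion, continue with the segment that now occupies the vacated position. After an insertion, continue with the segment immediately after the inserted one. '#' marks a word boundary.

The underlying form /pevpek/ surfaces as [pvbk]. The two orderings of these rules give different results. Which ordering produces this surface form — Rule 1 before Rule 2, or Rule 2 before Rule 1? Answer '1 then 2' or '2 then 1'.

1 then 2

Order 1 then 2:
  1 Progressive Voicing Assimilation: [pevpek] → [pevbek]
  2 Medial Vowel Deletion: [pevbek] → [pvbk]
  result: [pvbk]
Order 2 then 1:
  2 Medial Vowel Deletion: [pevpek] → [pvpk]
  1 Progressive Voicing Assimilation: [pvpk] → [pfpk]
  result: [pfpk]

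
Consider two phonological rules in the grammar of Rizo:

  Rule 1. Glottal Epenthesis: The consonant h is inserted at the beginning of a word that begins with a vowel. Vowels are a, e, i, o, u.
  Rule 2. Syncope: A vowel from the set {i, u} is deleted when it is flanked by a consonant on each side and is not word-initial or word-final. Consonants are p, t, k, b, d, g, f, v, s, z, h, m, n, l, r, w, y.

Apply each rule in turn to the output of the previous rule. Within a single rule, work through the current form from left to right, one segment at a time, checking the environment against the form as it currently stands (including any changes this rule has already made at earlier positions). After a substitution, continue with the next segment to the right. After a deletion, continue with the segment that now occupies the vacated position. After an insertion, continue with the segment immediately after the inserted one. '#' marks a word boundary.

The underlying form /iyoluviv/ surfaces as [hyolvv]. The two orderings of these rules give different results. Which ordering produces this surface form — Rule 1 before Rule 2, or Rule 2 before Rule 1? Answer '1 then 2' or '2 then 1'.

1 then 2

Order 1 then 2:
  1 Glottal Epenthesis: [iyoluviv] → [hiyoluviv]
  2 Syncope: [hiyoluviv] → [hyolvv]
  result: [hyolvv]
Order 2 then 1:
  2 Syncope: [iyoluviv] → [iyolvv]
  1 Glottal Epenthesis: [iyolvv] → [hiyolvv]
  result: [hiyolvv]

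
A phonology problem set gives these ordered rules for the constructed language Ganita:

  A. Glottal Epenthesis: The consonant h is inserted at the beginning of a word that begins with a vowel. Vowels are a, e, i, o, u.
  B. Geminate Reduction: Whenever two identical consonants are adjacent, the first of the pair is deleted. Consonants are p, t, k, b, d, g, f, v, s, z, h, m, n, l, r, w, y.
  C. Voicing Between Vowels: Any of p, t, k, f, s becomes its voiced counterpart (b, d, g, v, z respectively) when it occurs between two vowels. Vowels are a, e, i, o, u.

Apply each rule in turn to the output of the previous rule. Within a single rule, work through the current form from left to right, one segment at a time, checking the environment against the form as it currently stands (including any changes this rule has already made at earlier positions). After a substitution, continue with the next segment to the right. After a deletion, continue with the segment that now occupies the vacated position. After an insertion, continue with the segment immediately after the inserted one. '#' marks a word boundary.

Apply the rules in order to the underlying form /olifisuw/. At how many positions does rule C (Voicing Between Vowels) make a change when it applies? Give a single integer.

A Glottal Epenthesis: [olifisuw] → [holifisuw]
B Geminate Reduction: no change — [holifisuw]
C Voicing Between Vowels: [holifisuw] → [holivizuw]
Rule C changed 2 position(s).

2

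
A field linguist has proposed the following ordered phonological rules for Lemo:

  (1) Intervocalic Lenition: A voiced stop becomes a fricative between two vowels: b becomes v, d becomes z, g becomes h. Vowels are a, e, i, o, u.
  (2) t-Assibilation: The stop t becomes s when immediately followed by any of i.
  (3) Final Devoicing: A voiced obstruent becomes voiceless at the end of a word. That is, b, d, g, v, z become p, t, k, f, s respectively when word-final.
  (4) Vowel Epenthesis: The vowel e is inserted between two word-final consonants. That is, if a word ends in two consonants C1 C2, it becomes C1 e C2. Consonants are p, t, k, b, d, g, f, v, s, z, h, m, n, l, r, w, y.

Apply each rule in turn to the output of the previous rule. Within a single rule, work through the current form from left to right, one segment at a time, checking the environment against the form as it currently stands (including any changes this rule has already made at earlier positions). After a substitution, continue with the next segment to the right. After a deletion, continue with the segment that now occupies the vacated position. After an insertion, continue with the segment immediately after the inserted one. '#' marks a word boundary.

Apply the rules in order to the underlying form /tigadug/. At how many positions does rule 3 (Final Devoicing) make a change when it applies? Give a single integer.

1

(1) Intervocalic Lenition: [tigadug] → [tihazug]
(2) t-Assibilation: [tihazug] → [sihazug]
(3) Final Devoicing: [sihazug] → [sihazuk]
(4) Vowel Epenthesis: no change — [sihazuk]
Rule 3 changed 1 position(s).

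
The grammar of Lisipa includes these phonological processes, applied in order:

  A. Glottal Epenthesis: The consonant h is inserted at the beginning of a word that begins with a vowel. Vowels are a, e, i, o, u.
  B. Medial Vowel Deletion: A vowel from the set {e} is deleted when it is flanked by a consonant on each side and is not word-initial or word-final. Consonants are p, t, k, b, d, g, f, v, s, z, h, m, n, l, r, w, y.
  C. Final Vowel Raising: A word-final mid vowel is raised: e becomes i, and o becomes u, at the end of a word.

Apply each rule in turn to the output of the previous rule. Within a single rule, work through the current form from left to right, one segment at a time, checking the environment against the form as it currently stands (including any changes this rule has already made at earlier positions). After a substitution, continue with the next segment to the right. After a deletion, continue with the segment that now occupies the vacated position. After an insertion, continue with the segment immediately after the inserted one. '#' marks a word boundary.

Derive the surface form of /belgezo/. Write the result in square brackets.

A Glottal Epenthesis: no change — [belgezo]
B Medial Vowel Deletion: [belgezo] → [blgzo]
C Final Vowel Raising: [blgzo] → [blgzu]

[blgzu]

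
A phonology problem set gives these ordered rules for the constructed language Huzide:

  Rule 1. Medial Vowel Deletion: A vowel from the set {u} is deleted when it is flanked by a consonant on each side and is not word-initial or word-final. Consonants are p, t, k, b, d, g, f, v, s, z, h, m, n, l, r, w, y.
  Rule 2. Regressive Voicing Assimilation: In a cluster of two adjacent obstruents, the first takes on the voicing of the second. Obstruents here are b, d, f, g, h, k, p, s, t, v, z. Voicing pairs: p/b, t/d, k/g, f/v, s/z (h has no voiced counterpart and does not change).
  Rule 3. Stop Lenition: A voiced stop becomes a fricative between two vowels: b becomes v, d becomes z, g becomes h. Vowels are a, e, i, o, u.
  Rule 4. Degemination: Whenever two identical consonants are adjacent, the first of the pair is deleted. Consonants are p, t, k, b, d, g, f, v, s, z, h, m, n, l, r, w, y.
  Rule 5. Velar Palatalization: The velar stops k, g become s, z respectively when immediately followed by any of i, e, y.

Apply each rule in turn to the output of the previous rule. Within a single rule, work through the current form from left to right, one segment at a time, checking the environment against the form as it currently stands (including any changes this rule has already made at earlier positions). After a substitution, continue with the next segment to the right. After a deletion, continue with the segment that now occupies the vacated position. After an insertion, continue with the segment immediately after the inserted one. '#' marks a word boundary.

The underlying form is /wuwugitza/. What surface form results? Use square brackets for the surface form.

[wzidza]

Rule 1 Medial Vowel Deletion: [wuwugitza] → [wwgitza]
Rule 2 Regressive Voicing Assimilation: [wwgitza] → [wwgidza]
Rule 3 Stop Lenition: no change — [wwgidza]
Rule 4 Degemination: [wwgidza] → [wgidza]
Rule 5 Velar Palatalization: [wgidza] → [wzidza]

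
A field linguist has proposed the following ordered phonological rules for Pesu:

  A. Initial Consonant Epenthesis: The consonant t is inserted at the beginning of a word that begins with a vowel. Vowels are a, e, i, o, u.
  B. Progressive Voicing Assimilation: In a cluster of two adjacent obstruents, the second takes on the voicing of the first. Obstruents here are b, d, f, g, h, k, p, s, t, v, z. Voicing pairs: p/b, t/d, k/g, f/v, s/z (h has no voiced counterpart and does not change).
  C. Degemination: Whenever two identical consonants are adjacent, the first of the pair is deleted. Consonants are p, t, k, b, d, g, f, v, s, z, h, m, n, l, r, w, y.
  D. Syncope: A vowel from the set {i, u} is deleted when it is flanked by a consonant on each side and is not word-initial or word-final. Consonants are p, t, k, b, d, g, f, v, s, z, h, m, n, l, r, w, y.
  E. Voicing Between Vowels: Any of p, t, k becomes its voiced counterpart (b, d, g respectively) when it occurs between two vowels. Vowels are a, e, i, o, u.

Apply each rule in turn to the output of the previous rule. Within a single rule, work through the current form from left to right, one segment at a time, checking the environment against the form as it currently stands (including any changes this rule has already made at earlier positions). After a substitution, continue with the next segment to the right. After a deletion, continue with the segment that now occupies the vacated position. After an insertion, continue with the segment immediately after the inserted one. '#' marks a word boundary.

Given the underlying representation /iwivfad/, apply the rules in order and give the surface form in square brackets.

A Initial Consonant Epenthesis: [iwivfad] → [tiwivfad]
B Progressive Voicing Assimilation: [tiwivfad] → [tiwivvad]
C Degemination: [tiwivvad] → [tiwivad]
D Syncope: [tiwivad] → [twvad]
E Voicing Between Vowels: no change — [twvad]

[twvad]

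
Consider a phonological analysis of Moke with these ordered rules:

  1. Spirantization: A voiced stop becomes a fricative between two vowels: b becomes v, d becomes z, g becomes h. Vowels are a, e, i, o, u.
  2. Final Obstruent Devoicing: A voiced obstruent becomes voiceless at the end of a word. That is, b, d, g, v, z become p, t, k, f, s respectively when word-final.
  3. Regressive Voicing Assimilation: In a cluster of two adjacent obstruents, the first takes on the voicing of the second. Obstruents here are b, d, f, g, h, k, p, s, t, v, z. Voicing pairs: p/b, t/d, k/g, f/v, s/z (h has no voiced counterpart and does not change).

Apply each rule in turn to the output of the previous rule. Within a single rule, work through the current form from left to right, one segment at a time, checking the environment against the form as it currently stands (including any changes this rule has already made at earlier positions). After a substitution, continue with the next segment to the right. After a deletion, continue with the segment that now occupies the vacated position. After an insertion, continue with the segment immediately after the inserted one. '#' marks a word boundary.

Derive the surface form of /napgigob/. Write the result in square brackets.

1 Spirantization: [napgigob] → [napgihob]
2 Final Obstruent Devoicing: [napgihob] → [napgihop]
3 Regressive Voicing Assimilation: [napgihop] → [nabgihop]

[nabgihop]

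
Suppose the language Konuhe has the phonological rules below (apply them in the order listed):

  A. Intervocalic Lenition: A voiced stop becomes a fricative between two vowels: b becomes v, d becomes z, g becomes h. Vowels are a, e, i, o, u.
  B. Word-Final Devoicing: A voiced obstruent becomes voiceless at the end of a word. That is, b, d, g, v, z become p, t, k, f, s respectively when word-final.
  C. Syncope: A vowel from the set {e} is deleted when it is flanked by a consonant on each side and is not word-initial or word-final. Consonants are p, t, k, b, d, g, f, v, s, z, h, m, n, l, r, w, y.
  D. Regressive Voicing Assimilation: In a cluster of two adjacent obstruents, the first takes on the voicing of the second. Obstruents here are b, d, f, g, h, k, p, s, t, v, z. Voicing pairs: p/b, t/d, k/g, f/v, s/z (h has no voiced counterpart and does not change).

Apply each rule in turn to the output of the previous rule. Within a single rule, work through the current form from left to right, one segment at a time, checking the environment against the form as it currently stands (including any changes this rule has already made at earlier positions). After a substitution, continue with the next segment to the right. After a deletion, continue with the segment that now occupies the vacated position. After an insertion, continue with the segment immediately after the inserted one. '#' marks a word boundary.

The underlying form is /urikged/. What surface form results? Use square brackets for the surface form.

[urigkt]

A Intervocalic Lenition: no change — [urikged]
B Word-Final Devoicing: [urikged] → [urikget]
C Syncope: [urikget] → [urikgt]
D Regressive Voicing Assimilation: [urikgt] → [urigkt]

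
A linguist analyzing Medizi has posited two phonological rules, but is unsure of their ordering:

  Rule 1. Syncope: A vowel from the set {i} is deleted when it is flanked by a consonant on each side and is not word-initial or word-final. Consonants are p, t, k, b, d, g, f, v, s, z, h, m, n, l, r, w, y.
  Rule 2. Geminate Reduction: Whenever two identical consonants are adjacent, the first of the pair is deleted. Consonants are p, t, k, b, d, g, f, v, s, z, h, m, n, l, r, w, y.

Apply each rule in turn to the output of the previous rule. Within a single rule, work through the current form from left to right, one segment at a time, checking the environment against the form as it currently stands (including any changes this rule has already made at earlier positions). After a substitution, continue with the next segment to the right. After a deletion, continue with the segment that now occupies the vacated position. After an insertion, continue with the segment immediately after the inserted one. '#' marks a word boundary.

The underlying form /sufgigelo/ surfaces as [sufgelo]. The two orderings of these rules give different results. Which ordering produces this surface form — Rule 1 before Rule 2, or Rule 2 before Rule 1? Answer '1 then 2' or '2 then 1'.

Order 1 then 2:
  1 Syncope: [sufgigelo] → [sufggelo]
  2 Geminate Reduction: [sufggelo] → [sufgelo]
  result: [sufgelo]
Order 2 then 1:
  2 Geminate Reduction: no change — [sufgigelo]
  1 Syncope: [sufgigelo] → [sufggelo]
  result: [sufggelo]

1 then 2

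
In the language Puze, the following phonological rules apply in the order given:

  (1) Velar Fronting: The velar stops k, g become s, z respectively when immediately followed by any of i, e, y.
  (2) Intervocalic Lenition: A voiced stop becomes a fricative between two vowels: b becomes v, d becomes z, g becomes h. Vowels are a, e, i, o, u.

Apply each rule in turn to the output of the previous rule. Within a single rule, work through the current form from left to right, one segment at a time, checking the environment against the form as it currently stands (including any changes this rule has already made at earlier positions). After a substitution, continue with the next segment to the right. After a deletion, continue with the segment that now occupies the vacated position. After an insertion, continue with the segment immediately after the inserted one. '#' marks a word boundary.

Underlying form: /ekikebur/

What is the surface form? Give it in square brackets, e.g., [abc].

[esisevur]

(1) Velar Fronting: [ekikebur] → [esisebur]
(2) Intervocalic Lenition: [esisebur] → [esisevur]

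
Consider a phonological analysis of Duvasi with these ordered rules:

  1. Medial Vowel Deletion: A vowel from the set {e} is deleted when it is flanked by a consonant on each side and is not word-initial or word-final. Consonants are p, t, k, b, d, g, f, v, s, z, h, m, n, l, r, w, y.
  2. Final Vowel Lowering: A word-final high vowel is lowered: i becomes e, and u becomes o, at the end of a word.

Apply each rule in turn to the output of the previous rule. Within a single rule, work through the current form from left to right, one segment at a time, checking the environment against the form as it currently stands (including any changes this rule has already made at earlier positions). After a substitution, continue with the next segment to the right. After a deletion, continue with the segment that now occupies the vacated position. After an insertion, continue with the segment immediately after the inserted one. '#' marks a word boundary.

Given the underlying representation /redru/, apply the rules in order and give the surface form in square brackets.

[rdro]

1 Medial Vowel Deletion: [redru] → [rdru]
2 Final Vowel Lowering: [rdru] → [rdro]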